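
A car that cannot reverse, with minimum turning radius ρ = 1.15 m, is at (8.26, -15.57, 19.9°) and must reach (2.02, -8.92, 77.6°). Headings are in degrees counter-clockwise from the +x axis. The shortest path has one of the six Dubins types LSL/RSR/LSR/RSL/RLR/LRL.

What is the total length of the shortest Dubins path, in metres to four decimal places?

10.8178 m

Let ψ = atan2(Δy, Δx) = atan2(6.65, -6.24) = 133.1782° be the start→goal bearing.
Normalize: d = |goal − start| / ρ = 9.119216/1.15 = 7.929753, α = (θ_start − ψ) mod 360° = 246.7218° = 4.306108 rad, β = (θ_goal − ψ) mod 360° = 304.4218° = 5.313163 rad.
Common terms: sin α = -0.918597, cos α = -0.395196, sin β = -0.824898, cos β = 0.565281, cos(α−β) = 0.534352, d² = 62.880983. Work in radians in the unit-radius frame; every candidate has L = ρ·(t + p + q).
LSL: p² = 2 + d² − 2cos(α−β) + 2d(sin α − sin β) = 62.326262; p = √p² = 7.894698; φ = atan2(cos β − cos α, d + sin α − sin β) = 0.121963 rad; t = (φ − α) mod 2π = 2.099040 rad, q = (β − φ) mod 2π = 5.191200 rad → L = 1.15·(2.099040 + 7.894698 + 5.191200) = 1.15·15.184939 = 17.462679 m
RSR: p² = 2 + d² − 2cos(α−β) + 2d(sin β − sin α) = 65.298295; p = √p² = 8.080736; φ = atan2(cos α − cos β, d − sin α + sin β) = -0.119142 rad; t = (α − φ) mod 2π = 4.425250 rad, q = (φ − β) mod 2π = 0.850880 rad → L = 1.15·(4.425250 + 8.080736 + 0.850880) = 1.15·13.356866 = 15.360396 m
LSR: p² = d² − 2 + 2cos(α−β) + 2d(sin α + sin β) = 34.298715; p = √p² = 5.856510; φ = atan2(−cos α − cos β, d + sin α + sin β) − atan2(−2, p) = 0.301596 rad; t = (φ − α) mod 2π = 2.278673 rad, q = (φ − β) mod 2π = 1.271618 rad → L = 1.15·(2.278673 + 5.856510 + 1.271618) = 1.15·9.406801 = 10.817821 m
RSL: p² = d² − 2 + 2cos(α−β) − 2d(sin α + sin β) = 89.600661; p = √p² = 9.465763; φ = atan2(cos α + cos β, d − sin α − sin β) − atan2(2, p) = -0.190644 rad; t = (α − φ) mod 2π = 4.496752 rad, q = (β − φ) mod 2π = 5.503807 rad → L = 1.15·(4.496752 + 9.465763 + 5.503807) = 1.15·19.466322 = 22.386270 m
RLR: c = (6 − d² + 2cos(α−β) + 2d(sin α − sin β))/8 = -7.162287, |c| > 1 → infeasible
LRL: c = (6 − d² + 2cos(α−β) − 2d(sin α − sin β))/8 = -6.790783, |c| > 1 → infeasible
Shortest: LSR with L = 10.817821 m ≈ 10.8178 m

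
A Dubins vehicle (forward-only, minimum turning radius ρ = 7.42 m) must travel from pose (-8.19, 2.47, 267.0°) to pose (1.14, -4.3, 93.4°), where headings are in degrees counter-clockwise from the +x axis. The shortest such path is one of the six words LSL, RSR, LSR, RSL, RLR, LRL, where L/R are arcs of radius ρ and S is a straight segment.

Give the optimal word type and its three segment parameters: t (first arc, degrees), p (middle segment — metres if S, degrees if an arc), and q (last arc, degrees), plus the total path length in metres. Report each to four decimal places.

RLR: t = 44.9325°, p = 244.7690°, q = 13.4365°, L = 39.2574 m

Let ψ = atan2(Δy, Δx) = atan2(-6.77, 9.33) = -35.9653° be the start→goal bearing.
Normalize: d = |goal − start| / ρ = 11.527437/7.42 = 1.553563, α = (θ_start − ψ) mod 360° = 302.9653° = 5.287741 rad, β = (θ_goal − ψ) mod 360° = 129.3653° = 2.257850 rad.
Common terms: sin α = -0.839001, cos α = 0.544130, sin β = 0.773118, cos β = -0.634262, cos(α−β) = -0.993768, d² = 2.413558. Work in radians in the unit-radius frame; every candidate has L = ρ·(t + p + q).
LSL: p² = 2 + d² − 2cos(α−β) + 2d(sin α − sin β) = 1.392037; p = √p² = 1.179846; φ = atan2(cos β − cos α, d + sin α − sin β) = -1.620447 rad; t = (φ − α) mod 2π = 5.658182 rad, q = (β − φ) mod 2π = 3.878297 rad → L = 7.42·(5.658182 + 1.179846 + 3.878297) = 7.42·10.716325 = 79.515132 m
RSR: p² = 2 + d² − 2cos(α−β) + 2d(sin β − sin α) = 11.410151; p = √p² = 3.377891; φ = atan2(cos α − cos β, d − sin α + sin β) = 0.356348 rad; t = (α − φ) mod 2π = 4.931393 rad, q = (φ − β) mod 2π = 4.381684 rad → L = 7.42·(4.931393 + 3.377891 + 4.381684) = 7.42·12.690968 = 94.166985 m
LSR: p² = d² − 2 + 2cos(α−β) + 2d(sin α + sin β) = -1.778683 < 0 → infeasible
RSL: p² = d² − 2 + 2cos(α−β) − 2d(sin α + sin β) = -1.369273 < 0 → infeasible
RLR: c = (6 − d² + 2cos(α−β) + 2d(sin α − sin β))/8 = -0.426269; p = 2π − arccos c = 4.272025 rad; φ = atan2(cos α − cos β, d − sin α + sin β) = 0.356348 rad; t = (α − φ + p/2) mod 2π = 0.784220 rad, q = (α − β − t + p) mod 2π = 0.234511 rad → L = 7.42·(0.784220 + 4.272025 + 0.234511) = 7.42·5.290756 = 39.257410 m
LRL: c = (6 − d² + 2cos(α−β) − 2d(sin α − sin β))/8 = 0.825995; p = 2π − arccos c = 5.684355 rad; φ = atan2(cos β − cos α, d + sin α − sin β) = -1.620447 rad; t = (φ − α + p/2) mod 2π = 2.217174 rad, q = (β − α − t + p) mod 2π = 0.437289 rad → L = 7.42·(2.217174 + 5.684355 + 0.437289) = 7.42·8.338818 = 61.874031 m
Shortest: RLR with L = 39.257410 m ≈ 39.2574 m
Convert RLR to answer units (arcs ×180/π): t = 0.784220·180/π = 44.9325°, p = 4.272025·180/π = 244.7690°, q = 0.234511·180/π = 13.4365°, L = 39.2574 m.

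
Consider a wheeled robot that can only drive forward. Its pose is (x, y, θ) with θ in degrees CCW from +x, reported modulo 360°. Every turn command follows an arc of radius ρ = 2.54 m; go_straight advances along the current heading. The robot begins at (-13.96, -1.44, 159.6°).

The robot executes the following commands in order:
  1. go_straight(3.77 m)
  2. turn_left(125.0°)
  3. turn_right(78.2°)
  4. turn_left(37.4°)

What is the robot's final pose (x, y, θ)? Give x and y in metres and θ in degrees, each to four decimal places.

set_pose: (x, y, θ) = (-13.9600, -1.4400, 159.6000°), ρ = 2.54
go_straight(3.77): x += 3.77·cos θ, y += 3.77·sin θ → (-17.4936, -0.1259, 159.6000°)
turn_left(125.0°): centre at ρ to the left, rotate +125.0° → (-20.8369, -3.1468, 284.6000°)
turn_right(78.2°): centre at ρ to the right, rotate −78.2° → (-22.1655, -6.0622, 206.4000°)
turn_left(37.4°): centre at ρ to the left, rotate +37.4° → (-23.3152, -7.2159, 243.8000°)

(-23.3152, -7.2159, 243.8000°)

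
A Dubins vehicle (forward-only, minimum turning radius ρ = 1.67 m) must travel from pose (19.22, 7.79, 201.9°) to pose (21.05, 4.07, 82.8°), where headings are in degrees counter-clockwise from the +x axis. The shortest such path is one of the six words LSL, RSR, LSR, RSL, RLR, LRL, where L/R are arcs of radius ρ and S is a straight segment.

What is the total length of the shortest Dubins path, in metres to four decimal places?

9.0336 m

Let ψ = atan2(Δy, Δx) = atan2(-3.72, 1.83) = -63.8058° be the start→goal bearing.
Normalize: d = |goal − start| / ρ = 4.145757/1.67 = 2.482489, α = (θ_start − ψ) mod 360° = 265.7058° = 4.637441 rad, β = (θ_goal − ψ) mod 360° = 146.6058° = 2.558754 rad.
Common terms: sin α = -0.997193, cos α = -0.074878, sin β = 0.550396, cos β = -0.834903, cos(α−β) = -0.486335, d² = 6.162752. Work in radians in the unit-radius frame; every candidate has L = ρ·(t + p + q).
LSL: p² = 2 + d² − 2cos(α−β) + 2d(sin α − sin β) = 1.451677; p = √p² = 1.204856; φ = atan2(cos β − cos α, d + sin α − sin β) = -0.682587 rad; t = (φ − α) mod 2π = 0.963158 rad, q = (β − φ) mod 2π = 3.241340 rad → L = 1.67·(0.963158 + 1.204856 + 3.241340) = 1.67·5.409354 = 9.033621 m
RSR: p² = 2 + d² − 2cos(α−β) + 2d(sin β − sin α) = 16.819169; p = √p² = 4.101118; φ = atan2(cos α − cos β, d − sin α + sin β) = 0.186399 rad; t = (α − φ) mod 2π = 4.451042 rad, q = (φ − β) mod 2π = 3.910831 rad → L = 1.67·(4.451042 + 4.101118 + 3.910831) = 1.67·12.462990 = 20.813194 m
LSR: p² = d² − 2 + 2cos(α−β) + 2d(sin α + sin β) = 0.971747; p = √p² = 0.985773; φ = atan2(−cos α − cos β, d + sin α + sin β) − atan2(−2, p) = 1.533141 rad; t = (φ − α) mod 2π = 3.178886 rad, q = (φ − β) mod 2π = 5.257573 rad → L = 1.67·(3.178886 + 0.985773 + 5.257573) = 1.67·9.422231 = 15.735126 m
RSL: p² = d² − 2 + 2cos(α−β) − 2d(sin α + sin β) = 5.408416; p = √p² = 2.325600; φ = atan2(cos α + cos β, d − sin α − sin β) − atan2(2, p) = -1.011403 rad; t = (α − φ) mod 2π = 5.648844 rad, q = (β − φ) mod 2π = 3.570157 rad → L = 1.67·(5.648844 + 2.325600 + 3.570157) = 1.67·11.544601 = 19.279483 m
RLR: c = (6 − d² + 2cos(α−β) + 2d(sin α − sin β))/8 = -1.102396, |c| > 1 → infeasible
LRL: c = (6 − d² + 2cos(α−β) − 2d(sin α − sin β))/8 = 0.818540; p = 2π − arccos c = 5.671254 rad; φ = atan2(cos β − cos α, d + sin α − sin β) = -0.682587 rad; t = (φ − α + p/2) mod 2π = 3.798785 rad, q = (β − α − t + p) mod 2π = 6.076968 rad → L = 1.67·(3.798785 + 5.671254 + 6.076968) = 1.67·15.547007 = 25.963502 m
Shortest: LSL with L = 9.033621 m ≈ 9.0336 m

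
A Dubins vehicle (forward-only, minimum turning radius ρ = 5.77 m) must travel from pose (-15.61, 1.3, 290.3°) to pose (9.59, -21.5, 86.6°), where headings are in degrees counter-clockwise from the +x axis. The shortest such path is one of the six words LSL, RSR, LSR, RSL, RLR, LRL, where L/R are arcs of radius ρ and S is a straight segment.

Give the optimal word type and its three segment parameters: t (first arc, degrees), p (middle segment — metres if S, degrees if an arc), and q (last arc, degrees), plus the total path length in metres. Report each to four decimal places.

LSL: t = 9.5359°, p = 28.1970 m, q = 146.7641°, L = 43.9373 m

Let ψ = atan2(Δy, Δx) = atan2(-22.80, 25.20) = -42.1376° be the start→goal bearing.
Normalize: d = |goal − start| / ρ = 33.983525/5.77 = 5.889692, α = (θ_start − ψ) mod 360° = 332.4376° = 5.802131 rad, β = (θ_goal − ψ) mod 360° = 128.7376° = 2.246895 rad.
Common terms: sin α = -0.462714, cos α = 0.886507, sin β = 0.780020, cos β = -0.625755, cos(α−β) = -0.915663, d² = 34.688477. Work in radians in the unit-radius frame; every candidate has L = ρ·(t + p + q).
LSL: p² = 2 + d² − 2cos(α−β) + 2d(sin α − sin β) = 23.881155; p = √p² = 4.886835; φ = atan2(cos β − cos α, d + sin α − sin β) = -0.314621 rad; t = (φ − α) mod 2π = 0.166433 rad, q = (β − φ) mod 2π = 2.561516 rad → L = 5.77·(0.166433 + 4.886835 + 2.561516) = 5.77·7.614784 = 43.937307 m
RSR: p² = 2 + d² − 2cos(α−β) + 2d(sin β − sin α) = 53.158450; p = √p² = 7.290984; φ = atan2(cos α − cos β, d − sin α + sin β) = 0.208932 rad; t = (α − φ) mod 2π = 5.593198 rad, q = (φ − β) mod 2π = 4.245223 rad → L = 5.77·(5.593198 + 7.290984 + 4.245223) = 5.77·17.129405 = 98.836668 m
LSR: p² = d² − 2 + 2cos(α−β) + 2d(sin α + sin β) = 34.594816; p = √p² = 5.881736; φ = atan2(−cos α − cos β, d + sin α + sin β) − atan2(−2, p) = 0.285786 rad; t = (φ − α) mod 2π = 0.766840 rad, q = (φ − β) mod 2π = 4.322076 rad → L = 5.77·(0.766840 + 5.881736 + 4.322076) = 5.77·10.970652 = 63.300664 m
RSL: p² = d² − 2 + 2cos(α−β) − 2d(sin α + sin β) = 27.119488; p = √p² = 5.207637; φ = atan2(cos α + cos β, d − sin α − sin β) − atan2(2, p) = -0.319923 rad; t = (α − φ) mod 2π = 6.122053 rad, q = (β − φ) mod 2π = 2.566818 rad → L = 5.77·(6.122053 + 5.207637 + 2.566818) = 5.77·13.896508 = 80.182854 m
RLR: c = (6 − d² + 2cos(α−β) + 2d(sin α − sin β))/8 = -5.644806, |c| > 1 → infeasible
LRL: c = (6 − d² + 2cos(α−β) − 2d(sin α − sin β))/8 = -1.985144, |c| > 1 → infeasible
Shortest: LSL with L = 43.937307 m ≈ 43.9373 m
Convert LSL to answer units (arcs ×180/π): t = 0.166433·180/π = 9.5359°, p = ρ·p = 5.77·4.886835 = 28.1970 m, q = 2.561516·180/π = 146.7641°, L = 43.9373 m.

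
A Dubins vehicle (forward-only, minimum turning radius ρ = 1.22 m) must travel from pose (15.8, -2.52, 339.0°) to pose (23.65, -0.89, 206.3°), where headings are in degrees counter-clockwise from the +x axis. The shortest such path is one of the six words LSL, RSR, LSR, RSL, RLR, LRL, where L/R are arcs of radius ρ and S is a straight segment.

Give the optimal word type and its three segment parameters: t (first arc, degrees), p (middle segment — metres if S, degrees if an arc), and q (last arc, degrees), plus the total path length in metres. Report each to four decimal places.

Let ψ = atan2(Δy, Δx) = atan2(1.63, 7.85) = 11.7304° be the start→goal bearing.
Normalize: d = |goal − start| / ρ = 8.017443/1.22 = 6.571675, α = (θ_start − ψ) mod 360° = 327.2696° = 5.711932 rad, β = (θ_goal − ψ) mod 360° = 194.5696° = 3.395880 rad.
Common terms: sin α = -0.540687, cos α = 0.841224, sin β = -0.251556, cos β = -0.967843, cos(α−β) = -0.678160, d² = 43.186912. Work in radians in the unit-radius frame; every candidate has L = ρ·(t + p + q).
LSL: p² = 2 + d² − 2cos(α−β) + 2d(sin α − sin β) = 42.743086; p = √p² = 6.537820; φ = atan2(cos β − cos α, d + sin α − sin β) = -0.280367 rad; t = (φ − α) mod 2π = 0.290887 rad, q = (β − φ) mod 2π = 3.676247 rad → L = 1.22·(0.290887 + 6.537820 + 3.676247) = 1.22·10.504953 = 12.816043 m
RSR: p² = 2 + d² − 2cos(α−β) + 2d(sin β − sin α) = 50.343377; p = √p² = 7.095307; φ = atan2(cos α − cos β, d − sin α + sin β) = 0.257813 rad; t = (α − φ) mod 2π = 5.454119 rad, q = (φ − β) mod 2π = 3.145118 rad → L = 1.22·(5.454119 + 7.095307 + 3.145118) = 1.22·15.694544 = 19.147344 m
LSR: p² = d² − 2 + 2cos(α−β) + 2d(sin α + sin β) = 29.417871; p = √p² = 5.423824; φ = atan2(−cos α − cos β, d + sin α + sin β) − atan2(−2, p) = 0.375179 rad; t = (φ − α) mod 2π = 0.946432 rad, q = (φ − β) mod 2π = 3.262484 rad → L = 1.22·(0.946432 + 5.423824 + 3.262484) = 1.22·9.632741 = 11.751944 m
RSL: p² = d² − 2 + 2cos(α−β) − 2d(sin α + sin β) = 50.243315; p = √p² = 7.088252; φ = atan2(cos α + cos β, d − sin α − sin β) − atan2(2, p) = -0.292201 rad; t = (α − φ) mod 2π = 6.004133 rad, q = (β − φ) mod 2π = 3.688081 rad → L = 1.22·(6.004133 + 7.088252 + 3.688081) = 1.22·16.780465 = 20.472168 m
RLR: c = (6 − d² + 2cos(α−β) + 2d(sin α − sin β))/8 = -5.292922, |c| > 1 → infeasible
LRL: c = (6 − d² + 2cos(α−β) − 2d(sin α − sin β))/8 = -4.342886, |c| > 1 → infeasible
Shortest: LSR with L = 11.751944 m ≈ 11.7519 m
Convert LSR to answer units (arcs ×180/π): t = 0.946432·180/π = 54.2266°, p = ρ·p = 1.22·5.423824 = 6.6171 m, q = 3.262484·180/π = 186.9266°, L = 11.7519 m.

LSR: t = 54.2266°, p = 6.6171 m, q = 186.9266°, L = 11.7519 m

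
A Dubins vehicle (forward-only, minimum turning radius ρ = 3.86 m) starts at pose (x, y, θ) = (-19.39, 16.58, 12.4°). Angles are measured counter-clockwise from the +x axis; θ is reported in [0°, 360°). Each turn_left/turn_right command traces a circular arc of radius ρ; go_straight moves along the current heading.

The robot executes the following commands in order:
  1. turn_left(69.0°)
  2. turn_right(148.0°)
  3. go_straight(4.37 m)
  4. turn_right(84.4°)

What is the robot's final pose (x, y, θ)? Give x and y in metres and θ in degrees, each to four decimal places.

set_pose: (x, y, θ) = (-19.3900, 16.5800, 12.4000°), ρ = 3.86
turn_left(69.0°): centre at ρ to the left, rotate +69.0° → (-16.4023, 19.7727, 81.4000°)
turn_right(148.0°): centre at ρ to the right, rotate −148.0° → (-9.0431, 20.7285, -66.6000° ≡ 293.4000°)
go_straight(4.37): x += 4.37·cos θ, y += 4.37·sin θ → (-7.3076, 16.7179, 293.4000°)
turn_right(84.4°): centre at ρ to the right, rotate −84.4° → (-8.9788, 11.8089, 209.0000°)

(-8.9788, 11.8089, 209.0000°)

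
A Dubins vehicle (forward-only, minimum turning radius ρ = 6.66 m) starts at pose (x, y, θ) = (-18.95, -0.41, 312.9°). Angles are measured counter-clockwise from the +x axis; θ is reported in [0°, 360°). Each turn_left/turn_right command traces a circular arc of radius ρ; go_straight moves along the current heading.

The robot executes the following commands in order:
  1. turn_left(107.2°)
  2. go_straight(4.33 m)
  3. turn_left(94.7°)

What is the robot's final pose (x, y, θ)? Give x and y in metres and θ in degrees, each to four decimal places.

(-9.0771, 13.9034, 154.8000°)

set_pose: (x, y, θ) = (-18.9500, -0.4100, 312.9000°), ρ = 6.66
turn_left(107.2°): centre at ρ to the left, rotate +107.2° → (-8.2977, 0.8037, 420.1000° ≡ 60.1000°)
go_straight(4.33): x += 4.33·cos θ, y += 4.33·sin θ → (-6.1393, 4.5573, 60.1000°)
turn_left(94.7°): centre at ρ to the left, rotate +94.7° → (-9.0771, 13.9034, 154.8000°)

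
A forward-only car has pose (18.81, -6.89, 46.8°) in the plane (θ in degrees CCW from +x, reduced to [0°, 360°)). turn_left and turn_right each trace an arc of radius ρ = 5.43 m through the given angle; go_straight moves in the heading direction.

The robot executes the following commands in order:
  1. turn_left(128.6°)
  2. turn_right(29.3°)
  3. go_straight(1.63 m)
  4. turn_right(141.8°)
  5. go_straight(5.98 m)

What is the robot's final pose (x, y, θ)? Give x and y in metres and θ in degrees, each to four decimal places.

(19.9258, 14.4243, 4.3000°)

set_pose: (x, y, θ) = (18.8100, -6.8900, 46.8000°), ρ = 5.43
turn_left(128.6°): centre at ρ to the left, rotate +128.6° → (15.2872, 2.2396, 175.4000°)
turn_right(29.3°): centre at ρ to the right, rotate −29.3° → (12.6941, 3.1451, 146.1000°)
go_straight(1.63): x += 1.63·cos θ, y += 1.63·sin θ → (11.3412, 4.0543, 146.1000°)
turn_right(141.8°): centre at ρ to the right, rotate −141.8° → (13.9626, 13.9759, 4.3000°)
go_straight(5.98): x += 5.98·cos θ, y += 5.98·sin θ → (19.9258, 14.4243, 4.3000°)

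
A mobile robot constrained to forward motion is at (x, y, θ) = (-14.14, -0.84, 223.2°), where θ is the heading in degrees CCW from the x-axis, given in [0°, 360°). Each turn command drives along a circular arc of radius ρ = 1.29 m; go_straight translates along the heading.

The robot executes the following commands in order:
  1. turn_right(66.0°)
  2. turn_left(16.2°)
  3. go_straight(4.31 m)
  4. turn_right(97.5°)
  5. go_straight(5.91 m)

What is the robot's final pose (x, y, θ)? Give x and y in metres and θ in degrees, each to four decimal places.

(-19.8191, 6.8265, 75.9000°)

set_pose: (x, y, θ) = (-14.1400, -0.8400, 223.2000°), ρ = 1.29
turn_right(66.0°): centre at ρ to the right, rotate −66.0° → (-15.5230, -1.0888, 157.2000°)
turn_left(16.2°): centre at ρ to the left, rotate +16.2° → (-15.8746, -0.9966, 173.4000°)
go_straight(4.31): x += 4.31·cos θ, y += 4.31·sin θ → (-20.1560, -0.5012, 173.4000°)
turn_right(97.5°): centre at ρ to the right, rotate −97.5° → (-21.2589, 1.0945, 75.9000°)
go_straight(5.91): x += 5.91·cos θ, y += 5.91·sin θ → (-19.8191, 6.8265, 75.9000°)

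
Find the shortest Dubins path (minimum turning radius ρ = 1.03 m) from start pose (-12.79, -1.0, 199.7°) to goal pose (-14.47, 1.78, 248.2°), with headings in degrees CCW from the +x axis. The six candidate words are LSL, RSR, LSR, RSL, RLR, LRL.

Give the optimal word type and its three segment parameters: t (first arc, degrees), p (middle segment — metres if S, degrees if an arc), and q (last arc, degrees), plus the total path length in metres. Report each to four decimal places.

RLR: t = 193.1685°, p = 259.3997°, q = 17.7312°, L = 8.4545 m

Let ψ = atan2(Δy, Δx) = atan2(2.78, -1.68) = 121.1453° be the start→goal bearing.
Normalize: d = |goal − start| / ρ = 3.248200/1.03 = 3.153592, α = (θ_start − ψ) mod 360° = 78.5547° = 1.371039 rad, β = (θ_goal − ψ) mod 360° = 127.0547° = 2.217523 rad.
Common terms: sin α = 0.980115, cos α = 0.198432, sin β = 0.798060, cos β = -0.602578, cos(α−β) = 0.662620, d² = 9.945141. Work in radians in the unit-radius frame; every candidate has L = ρ·(t + p + q).
LSL: p² = 2 + d² − 2cos(α−β) + 2d(sin α − sin β) = 11.768152; p = √p² = 3.430474; φ = atan2(cos β − cos α, d + sin α − sin β) = -0.235674 rad; t = (φ − α) mod 2π = 4.676473 rad, q = (β − φ) mod 2π = 2.453197 rad → L = 1.03·(4.676473 + 3.430474 + 2.453197) = 1.03·10.560144 = 10.876948 m
RSR: p² = 2 + d² − 2cos(α−β) + 2d(sin β − sin α) = 9.471650; p = √p² = 3.077605; φ = atan2(cos α − cos β, d − sin α + sin β) = 0.263302 rad; t = (α − φ) mod 2π = 1.107737 rad, q = (φ − β) mod 2π = 4.328964 rad → L = 1.03·(1.107737 + 3.077605 + 4.328964) = 1.03·8.514305 = 8.769734 m
LSR: p² = d² − 2 + 2cos(α−β) + 2d(sin α + sin β) = 20.485657; p = √p² = 4.526108; φ = atan2(−cos α − cos β, d + sin α + sin β) − atan2(−2, p) = 0.497846 rad; t = (φ − α) mod 2π = 5.409993 rad, q = (φ − β) mod 2π = 4.563508 rad → L = 1.03·(5.409993 + 4.526108 + 4.563508) = 1.03·14.499609 = 14.934597 m
RSL: p² = d² − 2 + 2cos(α−β) − 2d(sin α + sin β) = -1.944895 < 0 → infeasible
RLR: c = (6 − d² + 2cos(α−β) + 2d(sin α − sin β))/8 = -0.183956; p = 2π − arccos c = 4.527379 rad; φ = atan2(cos α − cos β, d − sin α + sin β) = 0.263302 rad; t = (α − φ + p/2) mod 2π = 3.371426 rad, q = (α − β − t + p) mod 2π = 0.309468 rad → L = 1.03·(3.371426 + 4.527379 + 0.309468) = 1.03·8.208274 = 8.454522 m
LRL: c = (6 − d² + 2cos(α−β) − 2d(sin α − sin β))/8 = -0.471019; p = 2π − arccos c = 4.221943 rad; φ = atan2(cos β − cos α, d + sin α − sin β) = -0.235674 rad; t = (φ − α + p/2) mod 2π = 0.504259 rad, q = (β − α − t + p) mod 2π = 4.564169 rad → L = 1.03·(0.504259 + 4.221943 + 4.564169) = 1.03·9.290371 = 9.569083 m
Shortest: RLR with L = 8.454522 m ≈ 8.4545 m
Convert RLR to answer units (arcs ×180/π): t = 3.371426·180/π = 193.1685°, p = 4.527379·180/π = 259.3997°, q = 0.309468·180/π = 17.7312°, L = 8.4545 m.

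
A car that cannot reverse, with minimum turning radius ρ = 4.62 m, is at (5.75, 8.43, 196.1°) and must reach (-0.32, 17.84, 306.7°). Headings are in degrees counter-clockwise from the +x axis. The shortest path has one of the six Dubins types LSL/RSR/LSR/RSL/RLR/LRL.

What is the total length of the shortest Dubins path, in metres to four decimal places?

Let ψ = atan2(Δy, Δx) = atan2(9.41, -6.07) = 122.8244° be the start→goal bearing.
Normalize: d = |goal − start| / ρ = 11.197902/4.62 = 2.423788, α = (θ_start − ψ) mod 360° = 73.2756° = 1.278901 rad, β = (θ_goal − ψ) mod 360° = 183.8756° = 3.209235 rad.
Common terms: sin α = 0.957700, cos α = 0.287768, sin β = -0.067591, cos β = -0.997713, cos(α−β) = -0.351842, d² = 5.874749. Work in radians in the unit-radius frame; every candidate has L = ρ·(t + p + q).
LSL: p² = 2 + d² − 2cos(α−β) + 2d(sin α − sin β) = 13.548609; p = √p² = 3.680843; φ = atan2(cos β − cos α, d + sin α − sin β) = -0.356755 rad; t = (φ − α) mod 2π = 4.647529 rad, q = (β − φ) mod 2π = 3.565990 rad → L = 4.62·(4.647529 + 3.680843 + 3.565990) = 4.62·11.894363 = 54.951957 m
RSR: p² = 2 + d² − 2cos(α−β) + 2d(sin β − sin α) = 3.608257; p = √p² = 1.899541; φ = atan2(cos α − cos β, d − sin α + sin β) = 0.743315 rad; t = (α − φ) mod 2π = 0.535585 rad, q = (φ − β) mod 2π = 3.817266 rad → L = 4.62·(0.535585 + 1.899541 + 3.817266) = 4.62·6.252392 = 28.886053 m
LSR: p² = d² − 2 + 2cos(α−β) + 2d(sin α + sin β) = 7.485939; p = √p² = 2.736044; φ = atan2(−cos α − cos β, d + sin α + sin β) − atan2(−2, p) = 0.842261 rad; t = (φ − α) mod 2π = 5.846545 rad, q = (φ − β) mod 2π = 3.916211 rad → L = 4.62·(5.846545 + 2.736044 + 3.916211) = 4.62·12.498801 = 57.744461 m
RSL: p² = d² − 2 + 2cos(α−β) − 2d(sin α + sin β) = -1.143807 < 0 → infeasible
RLR: c = (6 − d² + 2cos(α−β) + 2d(sin α − sin β))/8 = 0.548968; p = 2π − arccos c = 5.293518 rad; φ = atan2(cos α − cos β, d − sin α + sin β) = 0.743315 rad; t = (α − φ + p/2) mod 2π = 3.182344 rad, q = (α − β − t + p) mod 2π = 0.180839 rad → L = 4.62·(3.182344 + 5.293518 + 0.180839) = 4.62·8.656702 = 39.993962 m
LRL: c = (6 − d² + 2cos(α−β) − 2d(sin α − sin β))/8 = -0.693576; p = 2π − arccos c = 3.945948 rad; φ = atan2(cos β − cos α, d + sin α − sin β) = -0.356755 rad; t = (φ − α + p/2) mod 2π = 0.337318 rad, q = (β − α − t + p) mod 2π = 5.538964 rad → L = 4.62·(0.337318 + 3.945948 + 5.538964) = 4.62·9.822229 = 45.378700 m
Shortest: RSR with L = 28.886053 m ≈ 28.8861 m

28.8861 m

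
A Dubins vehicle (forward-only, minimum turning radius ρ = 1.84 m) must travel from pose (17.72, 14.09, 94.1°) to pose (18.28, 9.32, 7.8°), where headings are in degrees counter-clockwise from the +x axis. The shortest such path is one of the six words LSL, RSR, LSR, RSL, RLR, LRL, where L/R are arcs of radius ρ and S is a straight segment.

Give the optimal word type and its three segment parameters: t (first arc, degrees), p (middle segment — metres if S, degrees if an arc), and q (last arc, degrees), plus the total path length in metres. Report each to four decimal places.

Let ψ = atan2(Δy, Δx) = atan2(-4.77, 0.56) = -83.3041° be the start→goal bearing.
Normalize: d = |goal − start| / ρ = 4.802760/1.84 = 2.610195, α = (θ_start − ψ) mod 360° = 177.4041° = 3.096286 rad, β = (θ_goal − ψ) mod 360° = 91.1041° = 1.590067 rad.
Common terms: sin α = 0.045291, cos α = -0.998974, sin β = 0.999814, cos β = -0.019269, cos(α−β) = 0.064532, d² = 6.813120. Work in radians in the unit-radius frame; every candidate has L = ρ·(t + p + q).
LSL: p² = 2 + d² − 2cos(α−β) + 2d(sin α − sin β) = 3.701073; p = √p² = 1.923817; φ = atan2(cos β − cos α, d + sin α − sin β) = 0.534314 rad; t = (φ − α) mod 2π = 3.721213 rad, q = (β − φ) mod 2π = 1.055753 rad → L = 1.84·(3.721213 + 1.923817 + 1.055753) = 1.84·6.700784 = 12.329442 m
RSR: p² = 2 + d² − 2cos(α−β) + 2d(sin β − sin α) = 13.667038; p = √p² = 3.696896; φ = atan2(cos α − cos β, d − sin α + sin β) = -0.268212 rad; t = (α − φ) mod 2π = 3.364497 rad, q = (φ − β) mod 2π = 4.424907 rad → L = 1.84·(3.364497 + 3.696896 + 4.424907) = 1.84·11.486300 = 21.134792 m
LSR: p² = d² − 2 + 2cos(α−β) + 2d(sin α + sin β) = 10.398046; p = √p² = 3.224600; φ = atan2(−cos α − cos β, d + sin α + sin β) − atan2(−2, p) = 0.826842 rad; t = (φ − α) mod 2π = 4.013741 rad, q = (φ − β) mod 2π = 5.519961 rad → L = 1.84·(4.013741 + 3.224600 + 5.519961) = 1.84·12.758302 = 23.475276 m
RSL: p² = d² − 2 + 2cos(α−β) − 2d(sin α + sin β) = -0.513676 < 0 → infeasible
RLR: c = (6 − d² + 2cos(α−β) + 2d(sin α − sin β))/8 = -0.708380; p = 2π − arccos c = 3.925189 rad; φ = atan2(cos α − cos β, d − sin α + sin β) = -0.268212 rad; t = (α − φ + p/2) mod 2π = 5.327092 rad, q = (α − β − t + p) mod 2π = 0.104316 rad → L = 1.84·(5.327092 + 3.925189 + 0.104316) = 1.84·9.356597 = 17.216138 m
LRL: c = (6 − d² + 2cos(α−β) − 2d(sin α − sin β))/8 = 0.537366; p = 2π − arccos c = 5.279700 rad; φ = atan2(cos β − cos α, d + sin α − sin β) = 0.534314 rad; t = (φ − α + p/2) mod 2π = 0.077878 rad, q = (β − α − t + p) mod 2π = 3.695603 rad → L = 1.84·(0.077878 + 5.279700 + 3.695603) = 1.84·9.053180 = 16.657851 m
Shortest: LSL with L = 12.329442 m ≈ 12.3294 m
Convert LSL to answer units (arcs ×180/π): t = 3.721213·180/π = 213.2098°, p = ρ·p = 1.84·1.923817 = 3.5398 m, q = 1.055753·180/π = 60.4902°, L = 12.3294 m.

LSL: t = 213.2098°, p = 3.5398 m, q = 60.4902°, L = 12.3294 m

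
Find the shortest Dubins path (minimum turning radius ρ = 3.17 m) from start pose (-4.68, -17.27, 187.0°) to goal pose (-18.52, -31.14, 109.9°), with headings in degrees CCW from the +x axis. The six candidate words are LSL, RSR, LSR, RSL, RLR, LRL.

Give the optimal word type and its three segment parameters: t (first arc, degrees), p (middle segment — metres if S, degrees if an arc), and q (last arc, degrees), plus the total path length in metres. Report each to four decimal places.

Let ψ = atan2(Δy, Δx) = atan2(-13.87, -13.84) = -134.9380° be the start→goal bearing.
Normalize: d = |goal − start| / ρ = 19.593940/3.17 = 6.181054, α = (θ_start − ψ) mod 360° = 321.9380° = 5.618878 rad, β = (θ_goal − ψ) mod 360° = 244.8380° = 4.273229 rad.
Common terms: sin α = -0.616514, cos α = 0.787344, sin β = -0.905109, cos β = -0.425180, cos(α−β) = 0.223250, d² = 38.205425. Work in radians in the unit-radius frame; every candidate has L = ρ·(t + p + q).
LSL: p² = 2 + d² − 2cos(α−β) + 2d(sin α − sin β) = 43.326565; p = √p² = 6.582292; φ = atan2(cos β − cos α, d + sin α − sin β) = -0.185268 rad; t = (φ − α) mod 2π = 0.479040 rad, q = (β − φ) mod 2π = 4.458497 rad → L = 3.17·(0.479040 + 6.582292 + 4.458497) = 3.17·11.519828 = 36.517855 m
RSR: p² = 2 + d² − 2cos(α−β) + 2d(sin β − sin α) = 36.191286; p = √p² = 6.015919; φ = atan2(cos α − cos β, d − sin α + sin β) = 0.202943 rad; t = (α − φ) mod 2π = 5.415935 rad, q = (φ − β) mod 2π = 2.212899 rad → L = 3.17·(5.415935 + 6.015919 + 2.212899) = 3.17·13.644754 = 43.253869 m
LSR: p² = d² − 2 + 2cos(α−β) + 2d(sin α + sin β) = 17.841455; p = √p² = 4.223915; φ = atan2(−cos α − cos β, d + sin α + sin β) − atan2(−2, p) = 0.364648 rad; t = (φ − α) mod 2π = 1.028956 rad, q = (φ − β) mod 2π = 2.374605 rad → L = 3.17·(1.028956 + 4.223915 + 2.374605) = 3.17·7.627475 = 24.179096 m
RSL: p² = d² − 2 + 2cos(α−β) − 2d(sin α + sin β) = 55.462396; p = √p² = 7.447308; φ = atan2(cos α + cos β, d − sin α − sin β) − atan2(2, p) = -0.215380 rad; t = (α − φ) mod 2π = 5.834257 rad, q = (β − φ) mod 2π = 4.488608 rad → L = 3.17·(5.834257 + 7.447308 + 4.488608) = 3.17·17.770174 = 56.331450 m
RLR: c = (6 − d² + 2cos(α−β) + 2d(sin α − sin β))/8 = -3.523911, |c| > 1 → infeasible
LRL: c = (6 − d² + 2cos(α−β) − 2d(sin α − sin β))/8 = -4.415821, |c| > 1 → infeasible
Shortest: LSR with L = 24.179096 m ≈ 24.1791 m
Convert LSR to answer units (arcs ×180/π): t = 1.028956·180/π = 58.9548°, p = ρ·p = 3.17·4.223915 = 13.3898 m, q = 2.374605·180/π = 136.0548°, L = 24.1791 m.

LSR: t = 58.9548°, p = 13.3898 m, q = 136.0548°, L = 24.1791 m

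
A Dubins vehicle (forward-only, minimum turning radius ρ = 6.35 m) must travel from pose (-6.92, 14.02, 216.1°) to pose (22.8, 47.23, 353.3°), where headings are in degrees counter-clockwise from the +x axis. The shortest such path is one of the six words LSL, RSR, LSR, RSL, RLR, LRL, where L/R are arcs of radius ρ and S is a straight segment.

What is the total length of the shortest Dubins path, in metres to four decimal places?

Let ψ = atan2(Δy, Δx) = atan2(33.21, 29.72) = 48.1743° be the start→goal bearing.
Normalize: d = |goal − start| / ρ = 44.566607/6.35 = 7.018363, α = (θ_start − ψ) mod 360° = 167.9257° = 2.930857 rad, β = (θ_goal − ψ) mod 360° = 305.1257° = 5.325448 rad.
Common terms: sin α = 0.209180, cos α = -0.977877, sin β = -0.817892, cos β = 0.575372, cos(α−β) = -0.733730, d² = 49.257425. Work in radians in the unit-radius frame; every candidate has L = ρ·(t + p + q).
LSL: p² = 2 + d² − 2cos(α−β) + 2d(sin α − sin β) = 67.141602; p = √p² = 8.193998; φ = atan2(cos β − cos α, d + sin α − sin β) = 0.190713 rad; t = (φ − α) mod 2π = 3.543042 rad, q = (β − φ) mod 2π = 5.134735 rad → L = 6.35·(3.543042 + 8.193998 + 5.134735) = 6.35·16.871775 = 107.135771 m
RSR: p² = 2 + d² − 2cos(α−β) + 2d(sin β − sin α) = 38.308166; p = √p² = 6.189359; φ = atan2(cos α − cos β, d − sin α + sin β) = -0.253667 rad; t = (α − φ) mod 2π = 3.184523 rad, q = (φ − β) mod 2π = 0.704070 rad → L = 6.35·(3.184523 + 6.189359 + 0.704070) = 6.35·10.077953 = 63.995000 m
LSR: p² = d² − 2 + 2cos(α−β) + 2d(sin α + sin β) = 37.245642; p = √p² = 6.102921; φ = atan2(−cos α − cos β, d + sin α + sin β) − atan2(−2, p) = 0.379397 rad; t = (φ − α) mod 2π = 3.731726 rad, q = (φ − β) mod 2π = 1.337134 rad → L = 6.35·(3.731726 + 6.102921 + 1.337134) = 6.35·11.171781 = 70.940807 m
RSL: p² = d² − 2 + 2cos(α−β) − 2d(sin α + sin β) = 54.334287; p = √p² = 7.371179; φ = atan2(cos α + cos β, d − sin α − sin β) − atan2(2, p) = -0.317672 rad; t = (α − φ) mod 2π = 3.248529 rad, q = (β − φ) mod 2π = 5.643121 rad → L = 6.35·(3.248529 + 7.371179 + 5.643121) = 6.35·16.262830 = 103.268968 m
RLR: c = (6 − d² + 2cos(α−β) + 2d(sin α − sin β))/8 = -3.788521, |c| > 1 → infeasible
LRL: c = (6 − d² + 2cos(α−β) − 2d(sin α − sin β))/8 = -7.392700, |c| > 1 → infeasible
Shortest: RSR with L = 63.995000 m ≈ 63.9950 m

63.9950 m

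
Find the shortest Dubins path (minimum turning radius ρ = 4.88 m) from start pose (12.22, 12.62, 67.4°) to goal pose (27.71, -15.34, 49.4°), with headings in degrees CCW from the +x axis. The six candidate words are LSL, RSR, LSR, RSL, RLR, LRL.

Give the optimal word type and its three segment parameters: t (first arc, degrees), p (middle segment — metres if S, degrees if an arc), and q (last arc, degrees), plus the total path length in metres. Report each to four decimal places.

RSL: t = 163.7276°, p = 21.9670 m, q = 145.7276°, L = 48.3239 m

Let ψ = atan2(Δy, Δx) = atan2(-27.96, 15.49) = -61.0133° be the start→goal bearing.
Normalize: d = |goal − start| / ρ = 31.964069/4.88 = 6.550014, α = (θ_start − ψ) mod 360° = 128.4133° = 2.241235 rad, β = (θ_goal − ψ) mod 360° = 110.4133° = 1.927076 rad.
Common terms: sin α = 0.783549, cos α = -0.621330, sin β = 0.937201, cos β = -0.348790, cos(α−β) = 0.951057, d² = 42.902685. Work in radians in the unit-radius frame; every candidate has L = ρ·(t + p + q).
LSL: p² = 2 + d² − 2cos(α−β) + 2d(sin α − sin β) = 40.987729; p = √p² = 6.402166; φ = atan2(cos β − cos α, d + sin α − sin β) = 0.042583 rad; t = (φ − α) mod 2π = 4.084533 rad, q = (β − φ) mod 2π = 1.884493 rad → L = 4.88·(4.084533 + 6.402166 + 1.884493) = 4.88·12.371192 = 60.371417 m
RSR: p² = 2 + d² − 2cos(α−β) + 2d(sin β − sin α) = 45.013415; p = √p² = 6.709204; φ = atan2(cos α − cos β, d − sin α + sin β) = -0.040633 rad; t = (α − φ) mod 2π = 2.281868 rad, q = (φ − β) mod 2π = 4.315477 rad → L = 4.88·(2.281868 + 6.709204 + 4.315477) = 4.88·13.306548 = 64.935956 m
LSR: p² = d² − 2 + 2cos(α−β) + 2d(sin α + sin β) = 65.346676; p = √p² = 8.083729; φ = atan2(−cos α − cos β, d + sin α + sin β) − atan2(−2, p) = 0.359302 rad; t = (φ − α) mod 2π = 4.401252 rad, q = (φ − β) mod 2π = 4.715411 rad → L = 4.88·(4.401252 + 8.083729 + 4.715411) = 4.88·17.200392 = 83.937915 m
RSL: p² = d² − 2 + 2cos(α−β) − 2d(sin α + sin β) = 20.262920; p = √p² = 4.501435; φ = atan2(cos α + cos β, d − sin α − sin β) − atan2(2, p) = -0.616351 rad; t = (α − φ) mod 2π = 2.857586 rad, q = (β − φ) mod 2π = 2.543426 rad → L = 4.88·(2.857586 + 4.501435 + 2.543426) = 4.88·9.902447 = 48.323943 m
RLR: c = (6 − d² + 2cos(α−β) + 2d(sin α − sin β))/8 = -4.626677, |c| > 1 → infeasible
LRL: c = (6 − d² + 2cos(α−β) − 2d(sin α − sin β))/8 = -4.123466, |c| > 1 → infeasible
Shortest: RSL with L = 48.323943 m ≈ 48.3239 m
Convert RSL to answer units (arcs ×180/π): t = 2.857586·180/π = 163.7276°, p = ρ·p = 4.88·4.501435 = 21.9670 m, q = 2.543426·180/π = 145.7276°, L = 48.3239 m.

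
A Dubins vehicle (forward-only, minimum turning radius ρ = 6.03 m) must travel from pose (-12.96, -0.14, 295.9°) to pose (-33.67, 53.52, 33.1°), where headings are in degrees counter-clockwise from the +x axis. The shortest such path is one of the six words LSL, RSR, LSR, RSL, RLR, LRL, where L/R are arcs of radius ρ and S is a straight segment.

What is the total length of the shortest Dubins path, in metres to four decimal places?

Let ψ = atan2(Δy, Δx) = atan2(53.66, -20.71) = 111.1040° be the start→goal bearing.
Normalize: d = |goal − start| / ρ = 57.517821/6.03 = 9.538610, α = (θ_start − ψ) mod 360° = 184.7960° = 3.225298 rad, β = (θ_goal − ψ) mod 360° = 281.9960° = 4.921758 rad.
Common terms: sin α = -0.083608, cos α = -0.996499, sin β = -0.978162, cos β = 0.207843, cos(α−β) = -0.125333, d² = 90.985088. Work in radians in the unit-radius frame; every candidate has L = ρ·(t + p + q).
LSL: p² = 2 + d² − 2cos(α−β) + 2d(sin α − sin β) = 110.301365; p = √p² = 10.502446; φ = atan2(cos β − cos α, d + sin α − sin β) = 0.114925 rad; t = (φ − α) mod 2π = 3.172812 rad, q = (β − φ) mod 2π = 4.806833 rad → L = 6.03·(3.172812 + 10.502446 + 4.806833) = 6.03·18.482091 = 111.447009 m
RSR: p² = 2 + d² − 2cos(α−β) + 2d(sin β − sin α) = 76.170144; p = √p² = 8.727551; φ = atan2(cos α − cos β, d − sin α + sin β) = -0.138435 rad; t = (α − φ) mod 2π = 3.363733 rad, q = (φ − β) mod 2π = 1.222992 rad → L = 6.03·(3.363733 + 8.727551 + 1.222992) = 6.03·13.314276 = 80.285085 m
LSR: p² = d² − 2 + 2cos(α−β) + 2d(sin α + sin β) = 68.478800; p = √p² = 8.275192; φ = atan2(−cos α − cos β, d + sin α + sin β) − atan2(−2, p) = 0.329908 rad; t = (φ − α) mod 2π = 3.387795 rad, q = (φ − β) mod 2π = 1.691335 rad → L = 6.03·(3.387795 + 8.275192 + 1.691335) = 6.03·13.354322 = 80.526564 m
RSL: p² = d² − 2 + 2cos(α−β) − 2d(sin α + sin β) = 108.990044; p = √p² = 10.439830; φ = atan2(cos α + cos β, d − sin α − sin β) − atan2(2, p) = -0.263543 rad; t = (α − φ) mod 2π = 3.488841 rad, q = (β − φ) mod 2π = 5.185301 rad → L = 6.03·(3.488841 + 10.439830 + 5.185301) = 6.03·19.113972 = 115.257248 m
RLR: c = (6 − d² + 2cos(α−β) + 2d(sin α − sin β))/8 = -8.521268, |c| > 1 → infeasible
LRL: c = (6 − d² + 2cos(α−β) − 2d(sin α − sin β))/8 = -12.787671, |c| > 1 → infeasible
Shortest: RSR with L = 80.285085 m ≈ 80.2851 m

80.2851 m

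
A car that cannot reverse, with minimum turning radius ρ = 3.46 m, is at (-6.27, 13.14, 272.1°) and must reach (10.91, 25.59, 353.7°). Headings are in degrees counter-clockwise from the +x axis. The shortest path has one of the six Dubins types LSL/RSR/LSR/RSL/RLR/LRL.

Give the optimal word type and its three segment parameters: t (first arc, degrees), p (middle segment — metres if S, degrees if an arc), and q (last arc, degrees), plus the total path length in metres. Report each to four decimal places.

Let ψ = atan2(Δy, Δx) = atan2(12.45, 17.18) = 35.9301° be the start→goal bearing.
Normalize: d = |goal − start| / ρ = 21.216854/3.46 = 6.132039, α = (θ_start − ψ) mod 360° = 236.1699° = 4.121943 rad, β = (θ_goal − ψ) mod 360° = 317.7699° = 5.546131 rad.
Common terms: sin α = -0.830692, cos α = -0.556732, sin β = -0.672110, cos β = 0.740452, cos(α−β) = 0.146083, d² = 37.601899. Work in radians in the unit-radius frame; every candidate has L = ρ·(t + p + q).
LSL: p² = 2 + d² − 2cos(α−β) + 2d(sin α − sin β) = 37.364863; p = √p² = 6.112680; φ = atan2(cos β − cos α, d + sin α − sin β) = 0.213838 rad; t = (φ − α) mod 2π = 2.375081 rad, q = (β − φ) mod 2π = 5.332293 rad → L = 3.46·(2.375081 + 6.112680 + 5.332293) = 3.46·13.820054 = 47.817388 m
RSR: p² = 2 + d² − 2cos(α−β) + 2d(sin β − sin α) = 41.254604; p = √p² = 6.422975; φ = atan2(cos α − cos β, d − sin α + sin β) = -0.203359 rad; t = (α − φ) mod 2π = 4.325301 rad, q = (φ − β) mod 2π = 0.533695 rad → L = 3.46·(4.325301 + 6.422975 + 0.533695) = 3.46·11.281971 = 39.035621 m
LSR: p² = d² − 2 + 2cos(α−β) + 2d(sin α + sin β) = 17.463588; p = √p² = 4.178946; φ = atan2(−cos α − cos β, d + sin α + sin β) − atan2(−2, p) = 0.406707 rad; t = (φ − α) mod 2π = 2.567950 rad, q = (φ − β) mod 2π = 1.143761 rad → L = 3.46·(2.567950 + 4.178946 + 1.143761) = 3.46·7.890657 = 27.301672 m
RSL: p² = d² − 2 + 2cos(α−β) − 2d(sin α + sin β) = 54.324543; p = √p² = 7.370518; φ = atan2(cos α + cos β, d − sin α − sin β) − atan2(2, p) = -0.240912 rad; t = (α − φ) mod 2π = 4.362855 rad, q = (β − φ) mod 2π = 5.787043 rad → L = 3.46·(4.362855 + 7.370518 + 5.787043) = 3.46·17.520417 = 60.620642 m
RLR: c = (6 − d² + 2cos(α−β) + 2d(sin α − sin β))/8 = -4.156826, |c| > 1 → infeasible
LRL: c = (6 − d² + 2cos(α−β) − 2d(sin α − sin β))/8 = -3.670608, |c| > 1 → infeasible
Shortest: LSR with L = 27.301672 m ≈ 27.3017 m
Convert LSR to answer units (arcs ×180/π): t = 2.567950·180/π = 147.1327°, p = ρ·p = 3.46·4.178946 = 14.4592 m, q = 1.143761·180/π = 65.5327°, L = 27.3017 m.

LSR: t = 147.1327°, p = 14.4592 m, q = 65.5327°, L = 27.3017 m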